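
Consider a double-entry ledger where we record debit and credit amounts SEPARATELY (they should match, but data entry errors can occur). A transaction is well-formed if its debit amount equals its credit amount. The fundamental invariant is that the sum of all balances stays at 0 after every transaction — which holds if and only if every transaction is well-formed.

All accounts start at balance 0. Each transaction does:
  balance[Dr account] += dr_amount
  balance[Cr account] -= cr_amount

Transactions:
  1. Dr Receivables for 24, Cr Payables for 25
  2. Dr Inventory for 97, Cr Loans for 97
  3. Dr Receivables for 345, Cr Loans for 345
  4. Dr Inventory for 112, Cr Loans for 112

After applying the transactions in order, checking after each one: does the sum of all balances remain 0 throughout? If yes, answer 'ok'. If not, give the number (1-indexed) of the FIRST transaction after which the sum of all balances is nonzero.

Answer: 1

Derivation:
After txn 1: dr=24 cr=25 sum_balances=-1
After txn 2: dr=97 cr=97 sum_balances=-1
After txn 3: dr=345 cr=345 sum_balances=-1
After txn 4: dr=112 cr=112 sum_balances=-1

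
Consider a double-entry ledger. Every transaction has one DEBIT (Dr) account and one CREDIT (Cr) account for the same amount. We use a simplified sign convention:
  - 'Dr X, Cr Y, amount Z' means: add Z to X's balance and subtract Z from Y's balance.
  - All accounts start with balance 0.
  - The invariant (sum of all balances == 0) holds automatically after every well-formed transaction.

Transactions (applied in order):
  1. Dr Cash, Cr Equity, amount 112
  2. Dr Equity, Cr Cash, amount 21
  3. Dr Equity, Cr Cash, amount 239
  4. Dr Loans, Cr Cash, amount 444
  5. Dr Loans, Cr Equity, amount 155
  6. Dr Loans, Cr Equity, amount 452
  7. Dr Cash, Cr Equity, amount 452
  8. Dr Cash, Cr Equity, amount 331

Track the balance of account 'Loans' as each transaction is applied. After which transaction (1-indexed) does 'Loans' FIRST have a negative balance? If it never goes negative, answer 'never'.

After txn 1: Loans=0
After txn 2: Loans=0
After txn 3: Loans=0
After txn 4: Loans=444
After txn 5: Loans=599
After txn 6: Loans=1051
After txn 7: Loans=1051
After txn 8: Loans=1051

Answer: never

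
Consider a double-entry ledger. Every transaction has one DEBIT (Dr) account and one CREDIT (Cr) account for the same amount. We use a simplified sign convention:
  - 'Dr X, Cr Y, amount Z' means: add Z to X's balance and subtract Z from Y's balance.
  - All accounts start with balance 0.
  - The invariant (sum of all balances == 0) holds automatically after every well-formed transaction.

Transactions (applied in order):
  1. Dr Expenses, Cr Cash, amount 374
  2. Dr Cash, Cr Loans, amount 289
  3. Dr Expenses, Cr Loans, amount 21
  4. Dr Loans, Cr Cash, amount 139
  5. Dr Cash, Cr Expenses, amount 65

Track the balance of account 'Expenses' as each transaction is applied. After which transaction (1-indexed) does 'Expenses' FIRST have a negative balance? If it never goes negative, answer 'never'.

Answer: never

Derivation:
After txn 1: Expenses=374
After txn 2: Expenses=374
After txn 3: Expenses=395
After txn 4: Expenses=395
After txn 5: Expenses=330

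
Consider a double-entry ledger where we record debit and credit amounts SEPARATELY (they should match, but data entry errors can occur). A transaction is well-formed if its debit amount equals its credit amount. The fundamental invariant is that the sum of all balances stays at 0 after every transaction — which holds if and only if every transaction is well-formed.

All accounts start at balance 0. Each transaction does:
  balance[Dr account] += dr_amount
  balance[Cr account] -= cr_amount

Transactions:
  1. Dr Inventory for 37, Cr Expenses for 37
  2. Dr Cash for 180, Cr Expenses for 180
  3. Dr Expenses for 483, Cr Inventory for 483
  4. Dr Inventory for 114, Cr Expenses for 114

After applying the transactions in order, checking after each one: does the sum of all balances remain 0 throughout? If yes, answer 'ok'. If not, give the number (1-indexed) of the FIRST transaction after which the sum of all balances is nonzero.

After txn 1: dr=37 cr=37 sum_balances=0
After txn 2: dr=180 cr=180 sum_balances=0
After txn 3: dr=483 cr=483 sum_balances=0
After txn 4: dr=114 cr=114 sum_balances=0

Answer: ok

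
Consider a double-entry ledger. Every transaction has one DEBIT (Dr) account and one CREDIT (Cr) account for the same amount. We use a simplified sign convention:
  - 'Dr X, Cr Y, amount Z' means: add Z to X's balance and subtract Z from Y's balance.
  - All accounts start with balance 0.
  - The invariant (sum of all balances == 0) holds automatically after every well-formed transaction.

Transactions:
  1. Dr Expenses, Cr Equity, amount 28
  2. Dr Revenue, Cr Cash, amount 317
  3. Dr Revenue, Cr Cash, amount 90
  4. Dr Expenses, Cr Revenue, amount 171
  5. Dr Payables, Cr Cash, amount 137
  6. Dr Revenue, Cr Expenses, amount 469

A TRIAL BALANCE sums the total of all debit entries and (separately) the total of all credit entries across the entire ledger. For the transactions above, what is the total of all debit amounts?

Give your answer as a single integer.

Txn 1: debit+=28
Txn 2: debit+=317
Txn 3: debit+=90
Txn 4: debit+=171
Txn 5: debit+=137
Txn 6: debit+=469
Total debits = 1212

Answer: 1212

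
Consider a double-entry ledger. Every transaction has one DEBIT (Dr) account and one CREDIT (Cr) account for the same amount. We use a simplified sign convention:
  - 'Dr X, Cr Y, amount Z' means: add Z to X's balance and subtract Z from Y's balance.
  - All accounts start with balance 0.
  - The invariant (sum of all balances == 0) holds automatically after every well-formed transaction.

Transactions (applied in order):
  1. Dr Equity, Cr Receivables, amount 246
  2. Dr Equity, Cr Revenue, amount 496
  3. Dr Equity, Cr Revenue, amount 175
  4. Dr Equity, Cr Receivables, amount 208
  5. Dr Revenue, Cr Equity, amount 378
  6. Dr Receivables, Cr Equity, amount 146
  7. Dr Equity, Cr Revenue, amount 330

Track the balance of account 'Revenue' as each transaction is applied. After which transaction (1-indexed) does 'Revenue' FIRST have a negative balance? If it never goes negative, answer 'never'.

Answer: 2

Derivation:
After txn 1: Revenue=0
After txn 2: Revenue=-496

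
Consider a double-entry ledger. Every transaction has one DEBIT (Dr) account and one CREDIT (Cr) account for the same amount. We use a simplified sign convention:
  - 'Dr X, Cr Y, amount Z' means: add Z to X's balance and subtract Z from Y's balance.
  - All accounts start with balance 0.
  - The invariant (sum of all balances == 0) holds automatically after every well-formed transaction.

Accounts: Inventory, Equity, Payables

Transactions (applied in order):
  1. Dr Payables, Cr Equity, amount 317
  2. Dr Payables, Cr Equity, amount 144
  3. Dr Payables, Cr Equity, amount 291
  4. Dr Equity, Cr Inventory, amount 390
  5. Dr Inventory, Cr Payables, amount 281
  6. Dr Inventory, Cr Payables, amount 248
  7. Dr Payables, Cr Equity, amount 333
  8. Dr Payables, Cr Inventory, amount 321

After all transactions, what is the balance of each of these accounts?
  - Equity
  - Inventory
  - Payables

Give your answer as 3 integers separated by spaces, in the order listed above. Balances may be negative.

Answer: -695 -182 877

Derivation:
After txn 1 (Dr Payables, Cr Equity, amount 317): Equity=-317 Payables=317
After txn 2 (Dr Payables, Cr Equity, amount 144): Equity=-461 Payables=461
After txn 3 (Dr Payables, Cr Equity, amount 291): Equity=-752 Payables=752
After txn 4 (Dr Equity, Cr Inventory, amount 390): Equity=-362 Inventory=-390 Payables=752
After txn 5 (Dr Inventory, Cr Payables, amount 281): Equity=-362 Inventory=-109 Payables=471
After txn 6 (Dr Inventory, Cr Payables, amount 248): Equity=-362 Inventory=139 Payables=223
After txn 7 (Dr Payables, Cr Equity, amount 333): Equity=-695 Inventory=139 Payables=556
After txn 8 (Dr Payables, Cr Inventory, amount 321): Equity=-695 Inventory=-182 Payables=877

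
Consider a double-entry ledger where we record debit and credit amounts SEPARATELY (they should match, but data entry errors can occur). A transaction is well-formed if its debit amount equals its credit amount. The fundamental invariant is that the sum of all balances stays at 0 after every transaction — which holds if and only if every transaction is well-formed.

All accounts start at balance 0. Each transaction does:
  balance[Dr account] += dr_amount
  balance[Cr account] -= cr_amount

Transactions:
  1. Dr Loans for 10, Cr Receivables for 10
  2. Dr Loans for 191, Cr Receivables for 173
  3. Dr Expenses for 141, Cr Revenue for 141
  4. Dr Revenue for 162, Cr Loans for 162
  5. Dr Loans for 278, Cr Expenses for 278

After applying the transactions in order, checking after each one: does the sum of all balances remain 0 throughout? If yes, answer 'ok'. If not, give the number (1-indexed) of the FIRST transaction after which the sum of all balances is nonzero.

After txn 1: dr=10 cr=10 sum_balances=0
After txn 2: dr=191 cr=173 sum_balances=18
After txn 3: dr=141 cr=141 sum_balances=18
After txn 4: dr=162 cr=162 sum_balances=18
After txn 5: dr=278 cr=278 sum_balances=18

Answer: 2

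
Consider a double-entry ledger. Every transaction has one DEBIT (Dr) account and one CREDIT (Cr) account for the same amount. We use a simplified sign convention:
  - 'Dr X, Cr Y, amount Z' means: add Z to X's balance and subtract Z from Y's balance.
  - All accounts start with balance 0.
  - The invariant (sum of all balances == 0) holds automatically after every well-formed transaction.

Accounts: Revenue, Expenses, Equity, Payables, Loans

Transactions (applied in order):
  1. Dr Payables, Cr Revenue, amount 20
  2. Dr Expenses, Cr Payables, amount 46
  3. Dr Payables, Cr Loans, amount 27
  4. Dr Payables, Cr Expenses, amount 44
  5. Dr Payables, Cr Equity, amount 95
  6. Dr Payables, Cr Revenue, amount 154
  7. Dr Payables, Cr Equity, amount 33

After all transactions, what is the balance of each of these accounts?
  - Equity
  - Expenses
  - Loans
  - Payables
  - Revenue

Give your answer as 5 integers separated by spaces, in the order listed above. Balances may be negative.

After txn 1 (Dr Payables, Cr Revenue, amount 20): Payables=20 Revenue=-20
After txn 2 (Dr Expenses, Cr Payables, amount 46): Expenses=46 Payables=-26 Revenue=-20
After txn 3 (Dr Payables, Cr Loans, amount 27): Expenses=46 Loans=-27 Payables=1 Revenue=-20
After txn 4 (Dr Payables, Cr Expenses, amount 44): Expenses=2 Loans=-27 Payables=45 Revenue=-20
After txn 5 (Dr Payables, Cr Equity, amount 95): Equity=-95 Expenses=2 Loans=-27 Payables=140 Revenue=-20
After txn 6 (Dr Payables, Cr Revenue, amount 154): Equity=-95 Expenses=2 Loans=-27 Payables=294 Revenue=-174
After txn 7 (Dr Payables, Cr Equity, amount 33): Equity=-128 Expenses=2 Loans=-27 Payables=327 Revenue=-174

Answer: -128 2 -27 327 -174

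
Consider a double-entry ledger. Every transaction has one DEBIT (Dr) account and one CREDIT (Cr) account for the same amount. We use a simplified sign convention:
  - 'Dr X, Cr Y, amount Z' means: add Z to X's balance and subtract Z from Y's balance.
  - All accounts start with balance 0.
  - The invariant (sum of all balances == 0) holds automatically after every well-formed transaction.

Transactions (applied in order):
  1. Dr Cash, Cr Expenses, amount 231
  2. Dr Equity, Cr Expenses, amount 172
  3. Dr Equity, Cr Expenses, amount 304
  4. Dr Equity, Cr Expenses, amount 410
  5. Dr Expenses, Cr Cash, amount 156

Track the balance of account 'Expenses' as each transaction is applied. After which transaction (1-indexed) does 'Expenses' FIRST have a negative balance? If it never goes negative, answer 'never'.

After txn 1: Expenses=-231

Answer: 1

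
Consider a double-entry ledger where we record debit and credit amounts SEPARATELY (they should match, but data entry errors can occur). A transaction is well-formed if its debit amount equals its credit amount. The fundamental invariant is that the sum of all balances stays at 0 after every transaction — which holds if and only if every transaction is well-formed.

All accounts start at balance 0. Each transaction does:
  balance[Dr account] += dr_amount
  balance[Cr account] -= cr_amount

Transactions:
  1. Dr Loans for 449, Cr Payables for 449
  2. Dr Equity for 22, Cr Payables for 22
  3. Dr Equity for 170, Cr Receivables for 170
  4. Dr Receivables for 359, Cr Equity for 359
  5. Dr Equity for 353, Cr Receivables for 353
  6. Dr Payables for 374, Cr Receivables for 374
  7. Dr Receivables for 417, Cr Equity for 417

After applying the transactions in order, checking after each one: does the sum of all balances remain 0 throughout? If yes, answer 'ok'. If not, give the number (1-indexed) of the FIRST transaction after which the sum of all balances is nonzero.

Answer: ok

Derivation:
After txn 1: dr=449 cr=449 sum_balances=0
After txn 2: dr=22 cr=22 sum_balances=0
After txn 3: dr=170 cr=170 sum_balances=0
After txn 4: dr=359 cr=359 sum_balances=0
After txn 5: dr=353 cr=353 sum_balances=0
After txn 6: dr=374 cr=374 sum_balances=0
After txn 7: dr=417 cr=417 sum_balances=0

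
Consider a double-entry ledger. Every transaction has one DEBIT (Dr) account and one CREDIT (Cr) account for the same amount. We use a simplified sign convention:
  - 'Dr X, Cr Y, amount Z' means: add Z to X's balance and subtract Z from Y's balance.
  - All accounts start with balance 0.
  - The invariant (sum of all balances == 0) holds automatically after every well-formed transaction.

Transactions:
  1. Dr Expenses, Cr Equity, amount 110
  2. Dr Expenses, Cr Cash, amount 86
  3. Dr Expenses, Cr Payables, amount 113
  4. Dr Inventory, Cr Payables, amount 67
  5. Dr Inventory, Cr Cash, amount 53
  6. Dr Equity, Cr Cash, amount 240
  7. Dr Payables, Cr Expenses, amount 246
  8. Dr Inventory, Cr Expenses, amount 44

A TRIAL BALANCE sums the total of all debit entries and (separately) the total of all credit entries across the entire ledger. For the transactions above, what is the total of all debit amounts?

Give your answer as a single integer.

Txn 1: debit+=110
Txn 2: debit+=86
Txn 3: debit+=113
Txn 4: debit+=67
Txn 5: debit+=53
Txn 6: debit+=240
Txn 7: debit+=246
Txn 8: debit+=44
Total debits = 959

Answer: 959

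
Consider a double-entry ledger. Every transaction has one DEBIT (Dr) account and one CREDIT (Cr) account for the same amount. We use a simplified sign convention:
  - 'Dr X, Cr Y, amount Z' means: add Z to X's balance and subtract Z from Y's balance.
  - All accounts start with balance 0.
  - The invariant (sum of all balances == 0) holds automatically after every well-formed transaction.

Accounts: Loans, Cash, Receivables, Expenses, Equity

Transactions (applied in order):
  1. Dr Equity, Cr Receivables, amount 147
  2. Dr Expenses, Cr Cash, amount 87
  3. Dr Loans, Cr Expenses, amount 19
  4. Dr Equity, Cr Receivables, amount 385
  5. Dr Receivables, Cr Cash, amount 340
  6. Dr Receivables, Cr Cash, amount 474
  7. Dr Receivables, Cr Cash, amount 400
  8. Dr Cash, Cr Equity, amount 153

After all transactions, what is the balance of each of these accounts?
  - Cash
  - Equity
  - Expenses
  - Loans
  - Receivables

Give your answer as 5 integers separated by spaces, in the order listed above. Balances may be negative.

After txn 1 (Dr Equity, Cr Receivables, amount 147): Equity=147 Receivables=-147
After txn 2 (Dr Expenses, Cr Cash, amount 87): Cash=-87 Equity=147 Expenses=87 Receivables=-147
After txn 3 (Dr Loans, Cr Expenses, amount 19): Cash=-87 Equity=147 Expenses=68 Loans=19 Receivables=-147
After txn 4 (Dr Equity, Cr Receivables, amount 385): Cash=-87 Equity=532 Expenses=68 Loans=19 Receivables=-532
After txn 5 (Dr Receivables, Cr Cash, amount 340): Cash=-427 Equity=532 Expenses=68 Loans=19 Receivables=-192
After txn 6 (Dr Receivables, Cr Cash, amount 474): Cash=-901 Equity=532 Expenses=68 Loans=19 Receivables=282
After txn 7 (Dr Receivables, Cr Cash, amount 400): Cash=-1301 Equity=532 Expenses=68 Loans=19 Receivables=682
After txn 8 (Dr Cash, Cr Equity, amount 153): Cash=-1148 Equity=379 Expenses=68 Loans=19 Receivables=682

Answer: -1148 379 68 19 682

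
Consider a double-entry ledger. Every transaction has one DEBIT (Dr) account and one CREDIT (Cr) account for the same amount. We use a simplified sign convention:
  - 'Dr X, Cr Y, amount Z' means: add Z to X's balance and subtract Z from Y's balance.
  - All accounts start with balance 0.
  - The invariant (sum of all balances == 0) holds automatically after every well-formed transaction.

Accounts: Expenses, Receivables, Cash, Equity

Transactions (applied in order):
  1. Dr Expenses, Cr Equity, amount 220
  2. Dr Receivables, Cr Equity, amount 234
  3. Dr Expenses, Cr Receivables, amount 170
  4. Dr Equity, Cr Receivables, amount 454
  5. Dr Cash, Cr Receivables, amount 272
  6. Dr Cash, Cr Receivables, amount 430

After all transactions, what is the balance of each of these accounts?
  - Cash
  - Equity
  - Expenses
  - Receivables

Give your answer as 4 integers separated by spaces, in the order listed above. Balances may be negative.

After txn 1 (Dr Expenses, Cr Equity, amount 220): Equity=-220 Expenses=220
After txn 2 (Dr Receivables, Cr Equity, amount 234): Equity=-454 Expenses=220 Receivables=234
After txn 3 (Dr Expenses, Cr Receivables, amount 170): Equity=-454 Expenses=390 Receivables=64
After txn 4 (Dr Equity, Cr Receivables, amount 454): Equity=0 Expenses=390 Receivables=-390
After txn 5 (Dr Cash, Cr Receivables, amount 272): Cash=272 Equity=0 Expenses=390 Receivables=-662
After txn 6 (Dr Cash, Cr Receivables, amount 430): Cash=702 Equity=0 Expenses=390 Receivables=-1092

Answer: 702 0 390 -1092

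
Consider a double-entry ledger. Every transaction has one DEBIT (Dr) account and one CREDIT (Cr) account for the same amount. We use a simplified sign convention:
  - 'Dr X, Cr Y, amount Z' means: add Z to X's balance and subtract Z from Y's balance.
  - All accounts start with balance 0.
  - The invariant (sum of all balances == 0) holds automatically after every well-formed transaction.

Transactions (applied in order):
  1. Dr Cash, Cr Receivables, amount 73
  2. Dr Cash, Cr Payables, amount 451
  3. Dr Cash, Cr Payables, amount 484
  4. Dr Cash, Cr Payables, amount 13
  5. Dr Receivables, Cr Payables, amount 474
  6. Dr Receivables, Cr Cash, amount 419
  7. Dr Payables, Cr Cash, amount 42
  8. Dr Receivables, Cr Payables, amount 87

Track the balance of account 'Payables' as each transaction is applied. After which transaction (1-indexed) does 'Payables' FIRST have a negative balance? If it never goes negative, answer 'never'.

Answer: 2

Derivation:
After txn 1: Payables=0
After txn 2: Payables=-451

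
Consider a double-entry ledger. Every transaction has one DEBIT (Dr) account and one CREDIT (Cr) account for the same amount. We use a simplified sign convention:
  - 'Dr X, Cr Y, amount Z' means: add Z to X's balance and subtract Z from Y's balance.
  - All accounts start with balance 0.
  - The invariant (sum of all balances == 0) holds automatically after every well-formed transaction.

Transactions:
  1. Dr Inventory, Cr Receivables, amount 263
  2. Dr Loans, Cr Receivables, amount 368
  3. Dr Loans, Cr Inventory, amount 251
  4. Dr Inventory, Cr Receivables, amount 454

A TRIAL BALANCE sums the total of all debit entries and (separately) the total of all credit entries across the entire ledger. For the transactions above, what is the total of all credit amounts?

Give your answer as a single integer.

Answer: 1336

Derivation:
Txn 1: credit+=263
Txn 2: credit+=368
Txn 3: credit+=251
Txn 4: credit+=454
Total credits = 1336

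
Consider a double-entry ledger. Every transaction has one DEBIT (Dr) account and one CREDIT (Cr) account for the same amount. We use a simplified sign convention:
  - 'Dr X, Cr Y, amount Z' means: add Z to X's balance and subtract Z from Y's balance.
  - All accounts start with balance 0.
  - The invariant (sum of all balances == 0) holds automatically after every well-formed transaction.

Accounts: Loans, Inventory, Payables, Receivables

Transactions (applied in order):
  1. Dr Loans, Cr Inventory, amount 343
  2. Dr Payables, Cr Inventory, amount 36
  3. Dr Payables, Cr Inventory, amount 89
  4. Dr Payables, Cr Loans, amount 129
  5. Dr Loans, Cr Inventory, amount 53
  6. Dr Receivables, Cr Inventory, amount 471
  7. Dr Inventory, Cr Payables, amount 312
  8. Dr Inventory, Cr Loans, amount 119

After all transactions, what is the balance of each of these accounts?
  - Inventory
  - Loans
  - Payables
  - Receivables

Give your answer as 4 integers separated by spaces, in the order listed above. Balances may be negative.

After txn 1 (Dr Loans, Cr Inventory, amount 343): Inventory=-343 Loans=343
After txn 2 (Dr Payables, Cr Inventory, amount 36): Inventory=-379 Loans=343 Payables=36
After txn 3 (Dr Payables, Cr Inventory, amount 89): Inventory=-468 Loans=343 Payables=125
After txn 4 (Dr Payables, Cr Loans, amount 129): Inventory=-468 Loans=214 Payables=254
After txn 5 (Dr Loans, Cr Inventory, amount 53): Inventory=-521 Loans=267 Payables=254
After txn 6 (Dr Receivables, Cr Inventory, amount 471): Inventory=-992 Loans=267 Payables=254 Receivables=471
After txn 7 (Dr Inventory, Cr Payables, amount 312): Inventory=-680 Loans=267 Payables=-58 Receivables=471
After txn 8 (Dr Inventory, Cr Loans, amount 119): Inventory=-561 Loans=148 Payables=-58 Receivables=471

Answer: -561 148 -58 471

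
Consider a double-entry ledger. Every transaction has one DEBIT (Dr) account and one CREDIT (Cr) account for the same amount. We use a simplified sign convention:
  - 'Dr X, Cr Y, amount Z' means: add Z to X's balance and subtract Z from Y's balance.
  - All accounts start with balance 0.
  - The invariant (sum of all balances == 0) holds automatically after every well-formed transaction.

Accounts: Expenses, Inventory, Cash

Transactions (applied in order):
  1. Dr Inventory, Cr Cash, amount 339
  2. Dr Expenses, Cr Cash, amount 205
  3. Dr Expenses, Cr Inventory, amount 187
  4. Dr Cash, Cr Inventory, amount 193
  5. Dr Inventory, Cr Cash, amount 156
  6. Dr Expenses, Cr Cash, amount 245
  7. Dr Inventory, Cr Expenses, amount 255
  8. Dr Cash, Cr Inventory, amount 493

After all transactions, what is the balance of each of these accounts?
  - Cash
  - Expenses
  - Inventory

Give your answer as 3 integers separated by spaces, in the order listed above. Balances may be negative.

After txn 1 (Dr Inventory, Cr Cash, amount 339): Cash=-339 Inventory=339
After txn 2 (Dr Expenses, Cr Cash, amount 205): Cash=-544 Expenses=205 Inventory=339
After txn 3 (Dr Expenses, Cr Inventory, amount 187): Cash=-544 Expenses=392 Inventory=152
After txn 4 (Dr Cash, Cr Inventory, amount 193): Cash=-351 Expenses=392 Inventory=-41
After txn 5 (Dr Inventory, Cr Cash, amount 156): Cash=-507 Expenses=392 Inventory=115
After txn 6 (Dr Expenses, Cr Cash, amount 245): Cash=-752 Expenses=637 Inventory=115
After txn 7 (Dr Inventory, Cr Expenses, amount 255): Cash=-752 Expenses=382 Inventory=370
After txn 8 (Dr Cash, Cr Inventory, amount 493): Cash=-259 Expenses=382 Inventory=-123

Answer: -259 382 -123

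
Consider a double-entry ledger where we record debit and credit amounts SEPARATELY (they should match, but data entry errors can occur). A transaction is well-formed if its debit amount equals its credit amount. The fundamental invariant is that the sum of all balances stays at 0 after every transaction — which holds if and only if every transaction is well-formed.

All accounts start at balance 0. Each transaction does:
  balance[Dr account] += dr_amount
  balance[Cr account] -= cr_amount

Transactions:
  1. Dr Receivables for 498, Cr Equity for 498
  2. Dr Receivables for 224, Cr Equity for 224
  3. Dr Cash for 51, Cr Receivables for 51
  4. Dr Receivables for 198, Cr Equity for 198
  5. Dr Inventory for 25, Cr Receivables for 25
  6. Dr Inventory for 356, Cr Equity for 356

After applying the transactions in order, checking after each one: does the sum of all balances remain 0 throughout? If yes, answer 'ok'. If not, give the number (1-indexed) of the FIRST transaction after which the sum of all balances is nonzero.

After txn 1: dr=498 cr=498 sum_balances=0
After txn 2: dr=224 cr=224 sum_balances=0
After txn 3: dr=51 cr=51 sum_balances=0
After txn 4: dr=198 cr=198 sum_balances=0
After txn 5: dr=25 cr=25 sum_balances=0
After txn 6: dr=356 cr=356 sum_balances=0

Answer: ok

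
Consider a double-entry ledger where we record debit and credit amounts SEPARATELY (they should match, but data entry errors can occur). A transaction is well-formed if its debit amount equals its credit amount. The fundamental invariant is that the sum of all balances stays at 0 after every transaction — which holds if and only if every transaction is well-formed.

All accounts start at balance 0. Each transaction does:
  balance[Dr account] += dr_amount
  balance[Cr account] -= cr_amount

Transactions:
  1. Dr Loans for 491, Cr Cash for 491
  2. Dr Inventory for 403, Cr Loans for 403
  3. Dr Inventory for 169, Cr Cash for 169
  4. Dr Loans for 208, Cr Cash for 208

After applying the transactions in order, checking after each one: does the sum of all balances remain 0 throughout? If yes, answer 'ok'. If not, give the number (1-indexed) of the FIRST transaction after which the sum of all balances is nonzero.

After txn 1: dr=491 cr=491 sum_balances=0
After txn 2: dr=403 cr=403 sum_balances=0
After txn 3: dr=169 cr=169 sum_balances=0
After txn 4: dr=208 cr=208 sum_balances=0

Answer: ok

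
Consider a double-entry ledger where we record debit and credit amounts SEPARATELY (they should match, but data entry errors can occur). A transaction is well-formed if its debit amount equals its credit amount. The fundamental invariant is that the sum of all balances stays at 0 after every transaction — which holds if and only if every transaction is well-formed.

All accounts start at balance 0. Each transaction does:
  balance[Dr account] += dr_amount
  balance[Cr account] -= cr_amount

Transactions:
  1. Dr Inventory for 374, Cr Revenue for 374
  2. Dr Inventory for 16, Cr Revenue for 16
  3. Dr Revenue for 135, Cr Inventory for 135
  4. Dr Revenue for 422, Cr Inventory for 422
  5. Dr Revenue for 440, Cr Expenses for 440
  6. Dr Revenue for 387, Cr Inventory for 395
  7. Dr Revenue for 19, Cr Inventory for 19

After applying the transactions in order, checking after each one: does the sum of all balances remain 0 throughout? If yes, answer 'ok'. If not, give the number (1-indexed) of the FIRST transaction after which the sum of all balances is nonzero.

After txn 1: dr=374 cr=374 sum_balances=0
After txn 2: dr=16 cr=16 sum_balances=0
After txn 3: dr=135 cr=135 sum_balances=0
After txn 4: dr=422 cr=422 sum_balances=0
After txn 5: dr=440 cr=440 sum_balances=0
After txn 6: dr=387 cr=395 sum_balances=-8
After txn 7: dr=19 cr=19 sum_balances=-8

Answer: 6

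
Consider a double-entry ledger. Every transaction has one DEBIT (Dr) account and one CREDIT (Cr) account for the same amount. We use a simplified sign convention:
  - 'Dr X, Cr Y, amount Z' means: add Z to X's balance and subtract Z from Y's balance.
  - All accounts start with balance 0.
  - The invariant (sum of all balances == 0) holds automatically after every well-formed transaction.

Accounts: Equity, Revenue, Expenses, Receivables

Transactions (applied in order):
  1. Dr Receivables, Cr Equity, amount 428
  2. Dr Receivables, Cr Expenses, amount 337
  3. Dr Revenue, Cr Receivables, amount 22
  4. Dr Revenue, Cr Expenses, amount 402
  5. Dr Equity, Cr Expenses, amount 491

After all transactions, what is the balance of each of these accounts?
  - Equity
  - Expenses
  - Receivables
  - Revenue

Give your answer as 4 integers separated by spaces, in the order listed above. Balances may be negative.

Answer: 63 -1230 743 424

Derivation:
After txn 1 (Dr Receivables, Cr Equity, amount 428): Equity=-428 Receivables=428
After txn 2 (Dr Receivables, Cr Expenses, amount 337): Equity=-428 Expenses=-337 Receivables=765
After txn 3 (Dr Revenue, Cr Receivables, amount 22): Equity=-428 Expenses=-337 Receivables=743 Revenue=22
After txn 4 (Dr Revenue, Cr Expenses, amount 402): Equity=-428 Expenses=-739 Receivables=743 Revenue=424
After txn 5 (Dr Equity, Cr Expenses, amount 491): Equity=63 Expenses=-1230 Receivables=743 Revenue=424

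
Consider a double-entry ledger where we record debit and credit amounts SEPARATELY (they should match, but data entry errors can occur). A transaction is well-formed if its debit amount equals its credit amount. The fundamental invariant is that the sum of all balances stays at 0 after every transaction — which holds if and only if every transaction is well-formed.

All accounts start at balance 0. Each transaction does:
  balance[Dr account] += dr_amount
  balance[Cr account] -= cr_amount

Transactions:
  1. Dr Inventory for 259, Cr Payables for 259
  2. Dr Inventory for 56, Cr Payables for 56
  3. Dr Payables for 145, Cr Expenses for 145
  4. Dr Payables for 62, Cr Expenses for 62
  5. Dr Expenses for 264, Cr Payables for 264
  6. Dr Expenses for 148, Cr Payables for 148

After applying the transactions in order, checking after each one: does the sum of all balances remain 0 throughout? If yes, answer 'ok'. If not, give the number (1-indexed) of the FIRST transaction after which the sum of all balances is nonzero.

After txn 1: dr=259 cr=259 sum_balances=0
After txn 2: dr=56 cr=56 sum_balances=0
After txn 3: dr=145 cr=145 sum_balances=0
After txn 4: dr=62 cr=62 sum_balances=0
After txn 5: dr=264 cr=264 sum_balances=0
After txn 6: dr=148 cr=148 sum_balances=0

Answer: ok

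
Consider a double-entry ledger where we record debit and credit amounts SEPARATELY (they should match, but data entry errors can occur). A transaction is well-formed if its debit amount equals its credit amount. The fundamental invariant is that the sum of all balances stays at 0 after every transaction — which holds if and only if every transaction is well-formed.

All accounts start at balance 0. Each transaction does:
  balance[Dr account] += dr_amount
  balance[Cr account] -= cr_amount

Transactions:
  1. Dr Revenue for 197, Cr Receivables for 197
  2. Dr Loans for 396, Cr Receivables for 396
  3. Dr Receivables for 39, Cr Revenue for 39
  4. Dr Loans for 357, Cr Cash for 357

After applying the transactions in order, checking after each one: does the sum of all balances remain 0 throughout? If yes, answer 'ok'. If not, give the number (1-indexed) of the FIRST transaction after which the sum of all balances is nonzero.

After txn 1: dr=197 cr=197 sum_balances=0
After txn 2: dr=396 cr=396 sum_balances=0
After txn 3: dr=39 cr=39 sum_balances=0
After txn 4: dr=357 cr=357 sum_balances=0

Answer: ok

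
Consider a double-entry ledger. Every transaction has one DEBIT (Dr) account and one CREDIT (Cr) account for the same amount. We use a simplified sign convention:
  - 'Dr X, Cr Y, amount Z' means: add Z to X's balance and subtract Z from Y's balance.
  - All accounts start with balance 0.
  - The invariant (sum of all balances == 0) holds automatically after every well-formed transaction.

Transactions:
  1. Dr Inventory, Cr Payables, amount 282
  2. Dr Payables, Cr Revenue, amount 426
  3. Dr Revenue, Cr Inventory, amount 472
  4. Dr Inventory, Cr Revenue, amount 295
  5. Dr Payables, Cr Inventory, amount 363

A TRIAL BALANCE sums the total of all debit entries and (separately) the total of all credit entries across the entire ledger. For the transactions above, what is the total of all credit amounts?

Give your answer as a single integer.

Answer: 1838

Derivation:
Txn 1: credit+=282
Txn 2: credit+=426
Txn 3: credit+=472
Txn 4: credit+=295
Txn 5: credit+=363
Total credits = 1838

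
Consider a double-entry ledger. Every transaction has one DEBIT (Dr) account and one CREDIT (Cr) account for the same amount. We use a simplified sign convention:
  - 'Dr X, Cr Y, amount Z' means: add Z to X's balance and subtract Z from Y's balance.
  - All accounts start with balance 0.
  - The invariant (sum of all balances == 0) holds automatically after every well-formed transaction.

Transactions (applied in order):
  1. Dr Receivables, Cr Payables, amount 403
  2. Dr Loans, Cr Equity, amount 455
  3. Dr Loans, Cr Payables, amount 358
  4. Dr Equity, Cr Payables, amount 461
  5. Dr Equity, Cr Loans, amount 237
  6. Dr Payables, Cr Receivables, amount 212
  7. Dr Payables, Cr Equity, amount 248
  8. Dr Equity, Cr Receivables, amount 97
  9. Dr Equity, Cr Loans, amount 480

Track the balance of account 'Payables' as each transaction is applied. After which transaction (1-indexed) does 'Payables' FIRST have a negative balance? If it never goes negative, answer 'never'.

After txn 1: Payables=-403

Answer: 1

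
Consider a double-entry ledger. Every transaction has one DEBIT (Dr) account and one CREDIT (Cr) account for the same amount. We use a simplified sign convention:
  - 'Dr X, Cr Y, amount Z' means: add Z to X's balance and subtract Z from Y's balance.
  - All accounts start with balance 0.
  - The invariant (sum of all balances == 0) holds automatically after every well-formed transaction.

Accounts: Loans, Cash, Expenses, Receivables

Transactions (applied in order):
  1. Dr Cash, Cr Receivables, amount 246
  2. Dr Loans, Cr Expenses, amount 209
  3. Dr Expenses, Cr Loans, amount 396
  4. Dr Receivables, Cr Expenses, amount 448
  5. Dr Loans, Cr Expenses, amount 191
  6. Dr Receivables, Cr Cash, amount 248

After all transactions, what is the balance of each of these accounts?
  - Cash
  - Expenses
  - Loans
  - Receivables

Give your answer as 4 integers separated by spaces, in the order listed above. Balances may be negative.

After txn 1 (Dr Cash, Cr Receivables, amount 246): Cash=246 Receivables=-246
After txn 2 (Dr Loans, Cr Expenses, amount 209): Cash=246 Expenses=-209 Loans=209 Receivables=-246
After txn 3 (Dr Expenses, Cr Loans, amount 396): Cash=246 Expenses=187 Loans=-187 Receivables=-246
After txn 4 (Dr Receivables, Cr Expenses, amount 448): Cash=246 Expenses=-261 Loans=-187 Receivables=202
After txn 5 (Dr Loans, Cr Expenses, amount 191): Cash=246 Expenses=-452 Loans=4 Receivables=202
After txn 6 (Dr Receivables, Cr Cash, amount 248): Cash=-2 Expenses=-452 Loans=4 Receivables=450

Answer: -2 -452 4 450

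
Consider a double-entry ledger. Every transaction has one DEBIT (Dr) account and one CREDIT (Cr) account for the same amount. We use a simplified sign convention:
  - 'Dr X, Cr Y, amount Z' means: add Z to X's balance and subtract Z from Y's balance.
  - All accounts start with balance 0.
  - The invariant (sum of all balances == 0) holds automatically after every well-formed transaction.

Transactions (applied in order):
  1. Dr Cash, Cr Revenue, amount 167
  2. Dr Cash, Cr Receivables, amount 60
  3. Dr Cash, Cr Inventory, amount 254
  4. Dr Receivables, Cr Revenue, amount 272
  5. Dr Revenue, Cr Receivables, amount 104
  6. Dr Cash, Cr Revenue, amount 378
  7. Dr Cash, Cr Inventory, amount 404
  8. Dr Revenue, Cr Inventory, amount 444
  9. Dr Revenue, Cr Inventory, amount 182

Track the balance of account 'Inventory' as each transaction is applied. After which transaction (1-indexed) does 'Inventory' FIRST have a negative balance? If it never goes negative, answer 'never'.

Answer: 3

Derivation:
After txn 1: Inventory=0
After txn 2: Inventory=0
After txn 3: Inventory=-254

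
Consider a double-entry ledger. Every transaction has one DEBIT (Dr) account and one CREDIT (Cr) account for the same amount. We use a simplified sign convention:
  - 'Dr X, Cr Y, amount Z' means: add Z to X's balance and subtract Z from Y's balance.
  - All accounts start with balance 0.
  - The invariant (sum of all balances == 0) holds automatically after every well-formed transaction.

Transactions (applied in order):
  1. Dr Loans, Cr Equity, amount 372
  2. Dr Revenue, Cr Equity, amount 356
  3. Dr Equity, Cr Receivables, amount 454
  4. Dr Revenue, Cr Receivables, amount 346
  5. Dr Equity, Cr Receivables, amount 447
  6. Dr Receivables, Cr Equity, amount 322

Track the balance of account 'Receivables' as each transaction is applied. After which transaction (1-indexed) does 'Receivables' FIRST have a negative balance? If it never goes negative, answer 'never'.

After txn 1: Receivables=0
After txn 2: Receivables=0
After txn 3: Receivables=-454

Answer: 3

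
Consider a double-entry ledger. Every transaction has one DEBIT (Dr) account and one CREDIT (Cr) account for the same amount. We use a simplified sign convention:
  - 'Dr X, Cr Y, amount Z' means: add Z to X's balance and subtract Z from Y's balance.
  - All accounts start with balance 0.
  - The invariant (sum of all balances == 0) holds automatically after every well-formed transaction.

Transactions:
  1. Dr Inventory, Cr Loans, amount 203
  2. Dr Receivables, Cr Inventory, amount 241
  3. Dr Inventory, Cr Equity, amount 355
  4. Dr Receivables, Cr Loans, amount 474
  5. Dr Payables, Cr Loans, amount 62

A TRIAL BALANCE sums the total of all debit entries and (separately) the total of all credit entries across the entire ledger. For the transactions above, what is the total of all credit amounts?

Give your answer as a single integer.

Answer: 1335

Derivation:
Txn 1: credit+=203
Txn 2: credit+=241
Txn 3: credit+=355
Txn 4: credit+=474
Txn 5: credit+=62
Total credits = 1335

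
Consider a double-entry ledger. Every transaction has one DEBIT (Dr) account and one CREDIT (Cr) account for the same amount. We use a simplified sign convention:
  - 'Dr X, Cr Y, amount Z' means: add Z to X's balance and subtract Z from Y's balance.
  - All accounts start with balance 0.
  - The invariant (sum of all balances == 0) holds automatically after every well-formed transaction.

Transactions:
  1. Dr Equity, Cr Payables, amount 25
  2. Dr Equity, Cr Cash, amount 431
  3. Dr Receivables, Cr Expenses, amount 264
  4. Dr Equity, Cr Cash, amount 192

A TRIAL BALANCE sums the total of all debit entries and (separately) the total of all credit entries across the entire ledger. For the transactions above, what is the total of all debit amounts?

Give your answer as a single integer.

Txn 1: debit+=25
Txn 2: debit+=431
Txn 3: debit+=264
Txn 4: debit+=192
Total debits = 912

Answer: 912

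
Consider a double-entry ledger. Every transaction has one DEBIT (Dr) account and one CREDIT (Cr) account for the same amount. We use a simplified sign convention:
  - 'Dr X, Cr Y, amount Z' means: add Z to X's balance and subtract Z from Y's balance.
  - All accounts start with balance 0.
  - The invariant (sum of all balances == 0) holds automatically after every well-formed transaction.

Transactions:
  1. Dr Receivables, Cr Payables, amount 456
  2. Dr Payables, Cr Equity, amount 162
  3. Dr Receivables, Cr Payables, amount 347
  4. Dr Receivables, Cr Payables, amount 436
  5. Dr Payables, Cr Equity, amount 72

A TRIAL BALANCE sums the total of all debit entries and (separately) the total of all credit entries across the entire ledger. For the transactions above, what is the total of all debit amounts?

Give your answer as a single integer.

Answer: 1473

Derivation:
Txn 1: debit+=456
Txn 2: debit+=162
Txn 3: debit+=347
Txn 4: debit+=436
Txn 5: debit+=72
Total debits = 1473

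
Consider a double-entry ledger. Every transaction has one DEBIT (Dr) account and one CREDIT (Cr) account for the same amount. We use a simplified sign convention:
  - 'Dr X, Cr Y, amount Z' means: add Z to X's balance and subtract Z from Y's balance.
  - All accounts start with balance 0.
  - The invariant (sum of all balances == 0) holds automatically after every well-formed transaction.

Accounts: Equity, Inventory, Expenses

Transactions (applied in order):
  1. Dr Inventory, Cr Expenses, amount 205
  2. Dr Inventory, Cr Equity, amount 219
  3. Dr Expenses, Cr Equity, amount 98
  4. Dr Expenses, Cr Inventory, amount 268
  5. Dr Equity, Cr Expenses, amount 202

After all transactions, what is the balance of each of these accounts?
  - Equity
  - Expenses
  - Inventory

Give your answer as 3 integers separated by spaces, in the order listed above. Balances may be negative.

Answer: -115 -41 156

Derivation:
After txn 1 (Dr Inventory, Cr Expenses, amount 205): Expenses=-205 Inventory=205
After txn 2 (Dr Inventory, Cr Equity, amount 219): Equity=-219 Expenses=-205 Inventory=424
After txn 3 (Dr Expenses, Cr Equity, amount 98): Equity=-317 Expenses=-107 Inventory=424
After txn 4 (Dr Expenses, Cr Inventory, amount 268): Equity=-317 Expenses=161 Inventory=156
After txn 5 (Dr Equity, Cr Expenses, amount 202): Equity=-115 Expenses=-41 Inventory=156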